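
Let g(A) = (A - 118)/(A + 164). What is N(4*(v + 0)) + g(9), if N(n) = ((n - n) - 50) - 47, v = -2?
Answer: -16890/173 ≈ -97.630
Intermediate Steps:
g(A) = (-118 + A)/(164 + A)
N(n) = -97 (N(n) = (0 - 50) - 47 = -50 - 47 = -97)
N(4*(v + 0)) + g(9) = -97 + (-118 + 9)/(164 + 9) = -97 - 109/173 = -16890/173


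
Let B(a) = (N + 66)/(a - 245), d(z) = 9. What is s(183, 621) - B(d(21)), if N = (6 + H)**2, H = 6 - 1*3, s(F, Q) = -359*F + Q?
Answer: -15357789/236 ≈ -65075.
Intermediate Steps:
s(F, Q) = Q - 359*F
H = 3 (H = 6 - 3 = 3)
N = 81 (N = (6 + 3)**2 = 9**2 = 81)
B(a) = 147/(-245 + a) (B(a) = (81 + 66)/(a - 245) = 147/(-245 + a))
s(183, 621) - B(d(21)) = (621 - 359*183) - 147/(-245 + 9) = (621 - 65697) - 147/(-236) = -65076 - 147*(-1)/236 = -65076 - 1*(-147/236) = -65076 + 147/236 = -15357789/236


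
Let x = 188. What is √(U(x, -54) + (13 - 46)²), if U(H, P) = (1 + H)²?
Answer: 3*√4090 ≈ 191.86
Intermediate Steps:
√(U(x, -54) + (13 - 46)²) = √((1 + 188)² + (13 - 46)²) = √(189² + (-33)²) = √(35721 + 1089) = √36810 = 3*√4090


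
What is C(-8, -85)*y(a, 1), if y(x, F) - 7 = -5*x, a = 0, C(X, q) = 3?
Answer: 21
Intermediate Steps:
y(x, F) = 7 - 5*x
C(-8, -85)*y(a, 1) = 3*(7 - 5*0) = 3*(7 + 0) = 3*7 = 21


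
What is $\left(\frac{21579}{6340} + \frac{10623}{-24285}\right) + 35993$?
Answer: $\frac{369479155193}{10264460} \approx 35996.0$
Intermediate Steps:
$\left(\frac{21579}{6340} + \frac{10623}{-24285}\right) + 35993 = \left(21579 \cdot \frac{1}{6340} + 10623 \left(- \frac{1}{24285}\right)\right) + 35993 = \left(\frac{21579}{6340} - \frac{3541}{8095}\right) + 35993 = \frac{30446413}{10264460} + 35993 = \frac{369479155193}{10264460}$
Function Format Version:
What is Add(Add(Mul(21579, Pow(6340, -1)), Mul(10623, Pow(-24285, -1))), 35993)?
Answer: Rational(369479155193, 10264460) ≈ 35996.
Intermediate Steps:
Add(Add(Mul(21579, Pow(6340, -1)), Mul(10623, Pow(-24285, -1))), 35993) = Add(Add(Mul(21579, Rational(1, 6340)), Mul(10623, Rational(-1, 24285))), 35993) = Add(Add(Rational(21579, 6340), Rational(-3541, 8095)), 35993) = Add(Rational(30446413, 10264460), 35993) = Rational(369479155193, 10264460)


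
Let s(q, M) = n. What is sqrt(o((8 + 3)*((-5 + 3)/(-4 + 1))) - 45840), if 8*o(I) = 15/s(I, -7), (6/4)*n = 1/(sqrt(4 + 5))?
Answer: I*sqrt(733305)/4 ≈ 214.08*I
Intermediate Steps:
n = 2/9 (n = 2/(3*(sqrt(4 + 5))) = 2/(3*(sqrt(9))) = (2/3)/3 = (2/3)*(1/3) = 2/9 ≈ 0.22222)
s(q, M) = 2/9
o(I) = 135/16 (o(I) = (15/(2/9))/8 = (15*(9/2))/8 = (1/8)*(135/2) = 135/16)
sqrt(o((8 + 3)*((-5 + 3)/(-4 + 1))) - 45840) = sqrt(135/16 - 45840) = sqrt(-733305/16) = I*sqrt(733305)/4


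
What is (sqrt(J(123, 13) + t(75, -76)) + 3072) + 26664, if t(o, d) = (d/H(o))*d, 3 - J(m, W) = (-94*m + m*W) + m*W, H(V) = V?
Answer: 29736 + sqrt(1899903)/15 ≈ 29828.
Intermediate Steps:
J(m, W) = 3 + 94*m - 2*W*m (J(m, W) = 3 - ((-94*m + m*W) + m*W) = 3 - ((-94*m + W*m) + W*m) = 3 - (-94*m + 2*W*m) = 3 + (94*m - 2*W*m) = 3 + 94*m - 2*W*m)
t(o, d) = d**2/o (t(o, d) = (d/o)*d = d**2/o)
(sqrt(J(123, 13) + t(75, -76)) + 3072) + 26664 = (sqrt((3 + 94*123 - 2*13*123) + (-76)**2/75) + 3072) + 26664 = (sqrt((3 + 11562 - 3198) + 5776*(1/75)) + 3072) + 26664 = (sqrt(8367 + 5776/75) + 3072) + 26664 = (sqrt(633301/75) + 3072) + 26664 = (sqrt(1899903)/15 + 3072) + 26664 = (3072 + sqrt(1899903)/15) + 26664 = 29736 + sqrt(1899903)/15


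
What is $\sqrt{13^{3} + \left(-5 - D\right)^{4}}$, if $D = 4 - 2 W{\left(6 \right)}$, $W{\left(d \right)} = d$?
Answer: $\sqrt{2278} \approx 47.728$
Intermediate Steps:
$D = -8$ ($D = 4 - 12 = -8$)
$\sqrt{13^{3} + \left(-5 - D\right)^{4}} = \sqrt{13^{3} + \left(-5 - -8\right)^{4}} = \sqrt{2197 + \left(-5 + 8\right)^{4}} = \sqrt{2197 + 3^{4}} = \sqrt{2197 + 81} = \sqrt{2278}$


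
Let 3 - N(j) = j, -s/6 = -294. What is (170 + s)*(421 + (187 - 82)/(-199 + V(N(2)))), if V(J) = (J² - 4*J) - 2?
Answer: 27649431/34 ≈ 8.1322e+5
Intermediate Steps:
s = 1764 (s = -6*(-294) = 1764)
N(j) = 3 - j
V(J) = -2 + J² - 4*J
(170 + s)*(421 + (187 - 82)/(-199 + V(N(2)))) = (170 + 1764)*(421 + (187 - 82)/(-199 + (-2 + (3 - 1*2)² - 4*(3 - 1*2)))) = 1934*(421 + 105/(-199 + (-2 + (3 - 2)² - 4*(3 - 2)))) = 1934*(421 + 105/(-199 + (-2 + 1² - 4*1))) = 1934*(421 + 105/(-199 + (-2 + 1 - 4))) = 1934*(421 + 105/(-199 - 5)) = 1934*(421 + 105/(-204)) = 1934*(421 + 105*(-1/204)) = 1934*(421 - 35/68) = 1934*(28593/68) = 27649431/34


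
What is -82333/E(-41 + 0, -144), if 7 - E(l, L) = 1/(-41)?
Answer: -3375653/288 ≈ -11721.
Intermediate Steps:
E(l, L) = 288/41 (E(l, L) = 7 - 1/(-41) = 7 - 1*(-1/41) = 7 + 1/41 = 288/41)
-82333/E(-41 + 0, -144) = -82333/288/41 = -82333*41/288 = -3375653/288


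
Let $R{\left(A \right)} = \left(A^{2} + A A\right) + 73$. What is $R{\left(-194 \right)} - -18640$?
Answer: $93985$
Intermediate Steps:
$R{\left(A \right)} = 73 + 2 A^{2}$ ($R{\left(A \right)} = \left(A^{2} + A^{2}\right) + 73 = 2 A^{2} + 73 = 73 + 2 A^{2}$)
$R{\left(-194 \right)} - -18640 = \left(73 + 2 \left(-194\right)^{2}\right) - -18640 = \left(73 + 2 \cdot 37636\right) + 18640 = \left(73 + 75272\right) + 18640 = 75345 + 18640 = 93985$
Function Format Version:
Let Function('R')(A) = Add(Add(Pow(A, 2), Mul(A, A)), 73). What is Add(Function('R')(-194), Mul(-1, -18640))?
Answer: 93985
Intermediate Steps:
Function('R')(A) = Add(73, Mul(2, Pow(A, 2))) (Function('R')(A) = Add(Add(Pow(A, 2), Pow(A, 2)), 73) = Add(Mul(2, Pow(A, 2)), 73) = Add(73, Mul(2, Pow(A, 2))))
Add(Function('R')(-194), Mul(-1, -18640)) = Add(Add(73, Mul(2, Pow(-194, 2))), Mul(-1, -18640)) = Add(Add(73, Mul(2, 37636)), 18640) = Add(Add(73, 75272), 18640) = Add(75345, 18640) = 93985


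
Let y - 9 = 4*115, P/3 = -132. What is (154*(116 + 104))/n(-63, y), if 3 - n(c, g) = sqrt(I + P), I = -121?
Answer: 50820/263 + 16940*I*sqrt(517)/263 ≈ 193.23 + 1464.5*I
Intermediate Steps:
P = -396 (P = 3*(-132) = -396)
y = 469 (y = 9 + 4*115 = 9 + 460 = 469)
n(c, g) = 3 - I*sqrt(517) (n(c, g) = 3 - sqrt(-121 - 396) = 3 - sqrt(-517) = 3 - I*sqrt(517))
(154*(116 + 104))/n(-63, y) = (154*(116 + 104))/(3 - I*sqrt(517)) = (154*220)/(3 - I*sqrt(517)) = 33880/(3 - I*sqrt(517))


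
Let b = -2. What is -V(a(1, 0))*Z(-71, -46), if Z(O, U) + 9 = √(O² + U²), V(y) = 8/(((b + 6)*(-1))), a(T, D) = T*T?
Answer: -18 + 2*√7157 ≈ 151.20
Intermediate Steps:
a(T, D) = T²
V(y) = -2 (V(y) = 8/(((-2 + 6)*(-1))) = 8/((4*(-1))) = 8/(-4) = 8*(-¼) = -2)
Z(O, U) = -9 + √(O² + U²)
-V(a(1, 0))*Z(-71, -46) = -(-2)*(-9 + √((-71)² + (-46)²)) = -(-2)*(-9 + √(5041 + 2116)) = -(-2)*(-9 + √7157) = -(18 - 2*√7157) = -18 + 2*√7157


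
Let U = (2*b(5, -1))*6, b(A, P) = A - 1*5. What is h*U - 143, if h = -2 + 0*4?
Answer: -143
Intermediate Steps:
h = -2 (h = -2 + 0 = -2)
b(A, P) = -5 + A (b(A, P) = A - 5 = -5 + A)
U = 0 (U = (2*(-5 + 5))*6 = (2*0)*6 = 0*6 = 0)
h*U - 143 = -2*0 - 143 = 0 - 143 = -143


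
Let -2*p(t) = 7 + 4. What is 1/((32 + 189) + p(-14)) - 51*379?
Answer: -8330797/431 ≈ -19329.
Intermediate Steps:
p(t) = -11/2 (p(t) = -(7 + 4)/2 = -½*11 = -11/2)
1/((32 + 189) + p(-14)) - 51*379 = 1/((32 + 189) - 11/2) - 51*379 = 1/(221 - 11/2) - 19329 = 1/(431/2) - 19329 = 2/431 - 19329 = -8330797/431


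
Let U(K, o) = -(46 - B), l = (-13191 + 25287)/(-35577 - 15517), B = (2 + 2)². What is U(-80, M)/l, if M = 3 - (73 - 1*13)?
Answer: 127735/1008 ≈ 126.72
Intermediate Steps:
M = -57 (M = 3 - (73 - 13) = 3 - 1*60 = 3 - 60 = -57)
B = 16 (B = 4² = 16)
l = -6048/25547 (l = 12096/(-51094) = 12096*(-1/51094) = -6048/25547 ≈ -0.23674)
U(K, o) = -30 (U(K, o) = -(46 - 1*16) = -(46 - 16) = -1*30 = -30)
U(-80, M)/l = -30/(-6048/25547) = -30*(-25547/6048) = 127735/1008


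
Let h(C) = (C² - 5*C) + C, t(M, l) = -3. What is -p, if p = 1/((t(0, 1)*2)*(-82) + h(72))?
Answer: -1/5388 ≈ -0.00018560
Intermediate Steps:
h(C) = C² - 4*C
p = 1/5388 (p = 1/(-3*2*(-82) + 72*(-4 + 72)) = 1/(-6*(-82) + 72*68) = 1/(492 + 4896) = 1/5388 ≈ 0.00018560)
-p = -1*1/5388 = -1/5388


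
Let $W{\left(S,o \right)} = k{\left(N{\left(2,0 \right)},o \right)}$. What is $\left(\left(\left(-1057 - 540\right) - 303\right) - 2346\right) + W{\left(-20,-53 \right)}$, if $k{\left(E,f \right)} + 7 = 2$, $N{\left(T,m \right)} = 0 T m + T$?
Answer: $-4251$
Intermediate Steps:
$N{\left(T,m \right)} = T$ ($N{\left(T,m \right)} = 0 m + T = 0 + T = T$)
$k{\left(E,f \right)} = -5$ ($k{\left(E,f \right)} = -7 + 2 = -5$)
$W{\left(S,o \right)} = -5$
$\left(\left(\left(-1057 - 540\right) - 303\right) - 2346\right) + W{\left(-20,-53 \right)} = \left(\left(\left(-1057 - 540\right) - 303\right) - 2346\right) - 5 = \left(\left(-1597 - 303\right) - 2346\right) - 5 = \left(-1900 - 2346\right) - 5 = -4246 - 5 = -4251$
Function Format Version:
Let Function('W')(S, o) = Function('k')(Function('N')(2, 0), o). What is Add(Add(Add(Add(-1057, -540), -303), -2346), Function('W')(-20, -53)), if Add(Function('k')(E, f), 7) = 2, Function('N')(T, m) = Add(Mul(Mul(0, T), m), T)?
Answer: -4251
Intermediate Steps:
Function('N')(T, m) = T (Function('N')(T, m) = Add(Mul(0, m), T) = Add(0, T) = T)
Function('k')(E, f) = -5 (Function('k')(E, f) = Add(-7, 2) = -5)
Function('W')(S, o) = -5
Add(Add(Add(Add(-1057, -540), -303), -2346), Function('W')(-20, -53)) = Add(Add(Add(Add(-1057, -540), -303), -2346), -5) = Add(Add(Add(-1597, -303), -2346), -5) = Add(Add(-1900, -2346), -5) = Add(-4246, -5) = -4251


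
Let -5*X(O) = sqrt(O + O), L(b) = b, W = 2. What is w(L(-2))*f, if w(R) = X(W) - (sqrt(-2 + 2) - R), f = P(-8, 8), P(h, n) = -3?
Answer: 36/5 ≈ 7.2000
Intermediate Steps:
f = -3
X(O) = -sqrt(2)*sqrt(O)/5 (X(O) = -sqrt(O + O)/5 = -sqrt(2)*sqrt(O)/5)
w(R) = -2/5 + R (w(R) = -sqrt(2)*sqrt(2)/5 - (sqrt(-2 + 2) - R) = -2/5 - (sqrt(0) - R) = -2/5 - (0 - R) = -2/5 - (-1)*R = -2/5 + R)
w(L(-2))*f = (-2/5 - 2)*(-3) = -12/5*(-3) = 36/5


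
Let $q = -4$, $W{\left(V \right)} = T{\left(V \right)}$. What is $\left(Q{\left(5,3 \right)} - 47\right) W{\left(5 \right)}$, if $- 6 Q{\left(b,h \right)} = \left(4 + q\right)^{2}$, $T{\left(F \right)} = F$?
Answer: $-235$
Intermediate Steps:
$W{\left(V \right)} = V$
$Q{\left(b,h \right)} = 0$ ($Q{\left(b,h \right)} = - \frac{\left(4 - 4\right)^{2}}{6} = - \frac{0^{2}}{6} = \left(- \frac{1}{6}\right) 0 = 0$)
$\left(Q{\left(5,3 \right)} - 47\right) W{\left(5 \right)} = \left(0 - 47\right) 5 = \left(-47\right) 5 = -235$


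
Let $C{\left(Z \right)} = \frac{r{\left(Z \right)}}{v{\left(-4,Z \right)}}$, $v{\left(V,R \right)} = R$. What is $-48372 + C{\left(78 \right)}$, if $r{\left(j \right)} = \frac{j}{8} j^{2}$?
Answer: $- \frac{95223}{2} \approx -47612.0$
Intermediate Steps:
$r{\left(j \right)} = \frac{j^{3}}{8}$ ($r{\left(j \right)} = j \frac{1}{8} j^{2} = \frac{j}{8} j^{2} = \frac{j^{3}}{8}$)
$C{\left(Z \right)} = \frac{Z^{2}}{8}$ ($C{\left(Z \right)} = \frac{\frac{1}{8} Z^{3}}{Z} = \frac{Z^{2}}{8}$)
$-48372 + C{\left(78 \right)} = -48372 + \frac{78^{2}}{8} = -48372 + \frac{1}{8} \cdot 6084 = -48372 + \frac{1521}{2} = - \frac{95223}{2}$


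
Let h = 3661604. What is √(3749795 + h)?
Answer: √7411399 ≈ 2722.4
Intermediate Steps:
√(3749795 + h) = √(3749795 + 3661604) = √7411399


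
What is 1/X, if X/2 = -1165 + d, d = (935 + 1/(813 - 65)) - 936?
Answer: -374/872167 ≈ -0.00042882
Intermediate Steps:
d = -747/748 (d = (935 + 1/748) - 936 = 699381/748 - 936 = -747/748 ≈ -0.99866)
X = -872167/374 (X = 2*(-1165 - 747/748) = 2*(-872167/748) = -872167/374 ≈ -2332.0)
1/X = 1/(-872167/374) = -374/872167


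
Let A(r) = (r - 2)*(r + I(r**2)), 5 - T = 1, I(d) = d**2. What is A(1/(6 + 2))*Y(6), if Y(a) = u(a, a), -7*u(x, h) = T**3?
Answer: 7695/3584 ≈ 2.1470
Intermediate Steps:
T = 4 (T = 5 - 1*1 = 5 - 1 = 4)
A(r) = (-2 + r)*(r + r**4) (A(r) = (r - 2)*(r + (r**2)**2) = (-2 + r)*(r + r**4))
u(x, h) = -64/7 (u(x, h) = -1/7*4**3 = -1/7*64 = -64/7)
Y(a) = -64/7
A(1/(6 + 2))*Y(6) = ((-2 + 1/(6 + 2) + (1/(6 + 2))**4 - 2/(6 + 2)**3)/(6 + 2))*(-64/7) = ((-2 + 1/8 + (1/8)**4 - 2*(1/8)**3)/8)*(-64/7) = ((-2 + 1/8 + 1/4096 - 2*1/512)/8)*(-64/7) = ((-2 + 1/8 + 1/4096 - 1/256)/8)*(-64/7) = ((1/8)*(-7695/4096))*(-64/7) = -7695/32768*(-64/7) = 7695/3584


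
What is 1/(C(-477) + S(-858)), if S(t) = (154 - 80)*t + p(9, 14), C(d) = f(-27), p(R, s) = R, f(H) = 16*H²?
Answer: -1/51819 ≈ -1.9298e-5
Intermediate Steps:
C(d) = 11664 (C(d) = 16*(-27)² = 16*729 = 11664)
S(t) = 9 + 74*t (S(t) = (154 - 80)*t + 9 = 74*t + 9 = 9 + 74*t)
1/(C(-477) + S(-858)) = 1/(11664 + (9 + 74*(-858))) = 1/(11664 + (9 - 63492)) = 1/(11664 - 63483) = 1/(-51819) = -1/51819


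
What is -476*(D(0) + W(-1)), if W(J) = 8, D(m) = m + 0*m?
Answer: -3808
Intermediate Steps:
D(m) = m (D(m) = m + 0 = m)
-476*(D(0) + W(-1)) = -476*(0 + 8) = -476*8 = -3808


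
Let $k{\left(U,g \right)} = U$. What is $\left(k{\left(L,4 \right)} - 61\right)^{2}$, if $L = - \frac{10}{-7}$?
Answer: $\frac{173889}{49} \approx 3548.8$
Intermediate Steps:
$L = \frac{10}{7}$ ($L = \left(-10\right) \left(- \frac{1}{7}\right) = \frac{10}{7} \approx 1.4286$)
$\left(k{\left(L,4 \right)} - 61\right)^{2} = \left(\frac{10}{7} - 61\right)^{2} = \left(- \frac{417}{7}\right)^{2} = \frac{173889}{49}$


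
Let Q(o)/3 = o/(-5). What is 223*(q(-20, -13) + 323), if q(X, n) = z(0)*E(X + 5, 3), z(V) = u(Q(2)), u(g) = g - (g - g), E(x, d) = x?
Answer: 76043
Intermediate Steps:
Q(o) = -3*o/5 (Q(o) = 3*(o/(-5)) = 3*(o*(-1/5)) = 3*(-o/5) = -3*o/5)
u(g) = g (u(g) = g - 1*0 = g + 0 = g)
z(V) = -6/5 (z(V) = -3/5*2 = -6/5)
q(X, n) = -6 - 6*X/5 (q(X, n) = -6*(X + 5)/5 = -6*(5 + X)/5 = -6 - 6*X/5)
223*(q(-20, -13) + 323) = 223*((-6 - 6/5*(-20)) + 323) = 223*((-6 + 24) + 323) = 223*(18 + 323) = 223*341 = 76043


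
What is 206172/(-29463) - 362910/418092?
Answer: -234036911/29754214 ≈ -7.8657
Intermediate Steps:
206172/(-29463) - 362910/418092 = 206172*(-1/29463) - 362910*1/418092 = -2988/427 - 60485/69682 = -234036911/29754214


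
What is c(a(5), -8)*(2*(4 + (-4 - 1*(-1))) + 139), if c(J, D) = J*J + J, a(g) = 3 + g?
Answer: 10152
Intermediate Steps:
c(J, D) = J + J**2 (c(J, D) = J**2 + J = J + J**2)
c(a(5), -8)*(2*(4 + (-4 - 1*(-1))) + 139) = ((3 + 5)*(1 + (3 + 5)))*(2*(4 + (-4 - 1*(-1))) + 139) = (8*(1 + 8))*(2*(4 + (-4 + 1)) + 139) = (8*9)*(2*(4 - 3) + 139) = 72*(2*1 + 139) = 72*(2 + 139) = 72*141 = 10152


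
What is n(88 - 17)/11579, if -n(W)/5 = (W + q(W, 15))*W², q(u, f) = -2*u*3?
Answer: 8947775/11579 ≈ 772.76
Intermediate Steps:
q(u, f) = -6*u
n(W) = 25*W³ (n(W) = -5*(W - 6*W)*W² = -5*(-5*W)*W² = -(-25)*W³ = 25*W³)
n(88 - 17)/11579 = (25*(88 - 17)³)/11579 = (25*71³)*(1/11579) = (25*357911)*(1/11579) = 8947775*(1/11579) = 8947775/11579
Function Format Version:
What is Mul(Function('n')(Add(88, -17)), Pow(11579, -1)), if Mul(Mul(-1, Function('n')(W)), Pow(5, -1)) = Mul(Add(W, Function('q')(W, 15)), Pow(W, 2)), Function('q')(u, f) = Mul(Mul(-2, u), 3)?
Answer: Rational(8947775, 11579) ≈ 772.76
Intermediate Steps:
Function('q')(u, f) = Mul(-6, u)
Function('n')(W) = Mul(25, Pow(W, 3)) (Function('n')(W) = Mul(-5, Mul(Add(W, Mul(-6, W)), Pow(W, 2))) = Mul(-5, Mul(Mul(-5, W), Pow(W, 2))) = Mul(-5, Mul(-5, Pow(W, 3))) = Mul(25, Pow(W, 3)))
Mul(Function('n')(Add(88, -17)), Pow(11579, -1)) = Mul(Mul(25, Pow(Add(88, -17), 3)), Pow(11579, -1)) = Mul(Mul(25, Pow(71, 3)), Rational(1, 11579)) = Mul(Mul(25, 357911), Rational(1, 11579)) = Mul(8947775, Rational(1, 11579)) = Rational(8947775, 11579)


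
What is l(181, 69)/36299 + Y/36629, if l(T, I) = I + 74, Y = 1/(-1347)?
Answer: 7055478310/1790965907637 ≈ 0.0039395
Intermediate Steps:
Y = -1/1347 ≈ -0.00074239
l(T, I) = 74 + I
l(181, 69)/36299 + Y/36629 = (74 + 69)/36299 - 1/1347/36629 = 143*(1/36299) - 1/1347*1/36629 = 143/36299 - 1/49339263 = 7055478310/1790965907637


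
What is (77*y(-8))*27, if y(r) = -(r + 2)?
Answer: 12474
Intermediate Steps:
y(r) = -2 - r (y(r) = -(2 + r) = -2 - r)
(77*y(-8))*27 = (77*(-2 - 1*(-8)))*27 = (77*(-2 + 8))*27 = (77*6)*27 = 462*27 = 12474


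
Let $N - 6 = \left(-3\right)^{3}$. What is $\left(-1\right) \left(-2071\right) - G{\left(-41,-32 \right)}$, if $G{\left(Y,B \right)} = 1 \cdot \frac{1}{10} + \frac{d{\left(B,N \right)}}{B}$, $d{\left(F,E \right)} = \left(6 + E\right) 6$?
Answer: $\frac{165447}{80} \approx 2068.1$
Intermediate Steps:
$N = -21$ ($N = 6 + \left(-3\right)^{3} = 6 - 27 = -21$)
$d{\left(F,E \right)} = 36 + 6 E$
$G{\left(Y,B \right)} = \frac{1}{10} - \frac{90}{B}$ ($G{\left(Y,B \right)} = 1 \cdot \frac{1}{10} + \frac{36 + 6 \left(-21\right)}{B} = 1 \cdot \frac{1}{10} + \frac{36 - 126}{B} = \frac{1}{10} - \frac{90}{B}$)
$\left(-1\right) \left(-2071\right) - G{\left(-41,-32 \right)} = \left(-1\right) \left(-2071\right) - \frac{-900 - 32}{10 \left(-32\right)} = 2071 - \frac{1}{10} \left(- \frac{1}{32}\right) \left(-932\right) = 2071 - \frac{233}{80} = \frac{165447}{80}$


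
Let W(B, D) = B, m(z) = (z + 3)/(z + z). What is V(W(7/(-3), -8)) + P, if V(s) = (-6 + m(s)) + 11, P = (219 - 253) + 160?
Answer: 916/7 ≈ 130.86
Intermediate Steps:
m(z) = (3 + z)/(2*z) (m(z) = (3 + z)/((2*z)) = (3 + z)*(1/(2*z)) = (3 + z)/(2*z))
P = 126 (P = -34 + 160 = 126)
V(s) = 5 + (3 + s)/(2*s) (V(s) = (-6 + (3 + s)/(2*s)) + 11 = 5 + (3 + s)/(2*s))
V(W(7/(-3), -8)) + P = (3 + 11*(7/(-3)))/(2*((7/(-3)))) + 126 = (3 + 11*(7*(-⅓)))/(2*((7*(-⅓)))) + 126 = (3 + 11*(-7/3))/(2*(-7/3)) + 126 = (½)*(-3/7)*(3 - 77/3) + 126 = (½)*(-3/7)*(-68/3) + 126 = 34/7 + 126 = 916/7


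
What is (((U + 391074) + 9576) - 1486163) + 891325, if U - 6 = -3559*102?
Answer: -557200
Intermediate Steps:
U = -363012 (U = 6 - 3559*102 = 6 - 363018 = -363012)
(((U + 391074) + 9576) - 1486163) + 891325 = (((-363012 + 391074) + 9576) - 1486163) + 891325 = ((28062 + 9576) - 1486163) + 891325 = (37638 - 1486163) + 891325 = -1448525 + 891325 = -557200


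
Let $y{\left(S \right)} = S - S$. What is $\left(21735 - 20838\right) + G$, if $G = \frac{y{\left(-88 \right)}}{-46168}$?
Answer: $897$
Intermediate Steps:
$y{\left(S \right)} = 0$
$G = 0$ ($G = \frac{0}{-46168} = 0 \left(- \frac{1}{46168}\right) = 0$)
$\left(21735 - 20838\right) + G = \left(21735 - 20838\right) + 0 = 897 + 0 = 897$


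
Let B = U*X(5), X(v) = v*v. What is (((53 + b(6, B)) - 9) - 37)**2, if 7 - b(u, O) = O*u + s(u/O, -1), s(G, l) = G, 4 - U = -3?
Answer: 32871865636/30625 ≈ 1.0734e+6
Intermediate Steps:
U = 7 (U = 4 - 1*(-3) = 4 + 3 = 7)
X(v) = v**2
B = 175 (B = 7*5**2 = 7*25 = 175)
b(u, O) = 7 - O*u - u/O (b(u, O) = 7 - (O*u + u/O) = 7 + (-O*u - u/O) = 7 - O*u - u/O)
(((53 + b(6, B)) - 9) - 37)**2 = (((53 + (7 - 1*175*6 - 1*6/175)) - 9) - 37)**2 = (((53 + (7 - 1050 - 1*6*1/175)) - 9) - 37)**2 = (((53 + (7 - 1050 - 6/175)) - 9) - 37)**2 = (((53 - 182531/175) - 9) - 37)**2 = ((-173256/175 - 9) - 37)**2 = (-174831/175 - 37)**2 = (-181306/175)**2 = 32871865636/30625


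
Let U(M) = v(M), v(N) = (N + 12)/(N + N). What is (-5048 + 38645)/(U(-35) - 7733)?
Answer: -261310/60143 ≈ -4.3448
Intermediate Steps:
v(N) = (12 + N)/(2*N) (v(N) = (12 + N)/((2*N)) = (12 + N)*(1/(2*N)) = (12 + N)/(2*N))
U(M) = (12 + M)/(2*M)
(-5048 + 38645)/(U(-35) - 7733) = (-5048 + 38645)/((½)*(12 - 35)/(-35) - 7733) = 33597/((½)*(-1/35)*(-23) - 7733) = 33597/(23/70 - 7733) = 33597/(-541287/70) = 33597*(-70/541287) = -261310/60143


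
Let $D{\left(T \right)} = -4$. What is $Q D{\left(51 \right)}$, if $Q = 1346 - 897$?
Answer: $-1796$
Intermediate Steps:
$Q = 449$ ($Q = 1346 - 897 = 449$)
$Q D{\left(51 \right)} = 449 \left(-4\right) = -1796$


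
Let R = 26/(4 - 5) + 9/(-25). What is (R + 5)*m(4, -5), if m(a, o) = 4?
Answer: -2136/25 ≈ -85.440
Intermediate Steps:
R = -659/25 (R = 26/(-1) + 9*(-1/25) = 26*(-1) - 9/25 = -26 - 9/25 = -659/25 ≈ -26.360)
(R + 5)*m(4, -5) = (-659/25 + 5)*4 = -534/25*4 = -2136/25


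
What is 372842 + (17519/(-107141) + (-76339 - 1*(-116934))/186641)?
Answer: 7455686530004018/19996903381 ≈ 3.7284e+5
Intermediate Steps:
372842 + (17519/(-107141) + (-76339 - 1*(-116934))/186641) = 372842 + (17519*(-1/107141) + (-76339 + 116934)*(1/186641)) = 372842 + (-17519/107141 + 40595*(1/186641)) = 372842 + (-17519/107141 + 40595/186641) = 372842 + 1079625216/19996903381 = 7455686530004018/19996903381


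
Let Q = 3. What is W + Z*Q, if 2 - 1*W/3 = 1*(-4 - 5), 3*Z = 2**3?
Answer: 41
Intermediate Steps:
Z = 8/3 (Z = (1/3)*2**3 = (1/3)*8 = 8/3 ≈ 2.6667)
W = 33 (W = 6 - 3*(-4 - 5) = 6 - 3*(-9) = 6 + 27 = 33)
W + Z*Q = 33 + (8/3)*3 = 33 + 8 = 41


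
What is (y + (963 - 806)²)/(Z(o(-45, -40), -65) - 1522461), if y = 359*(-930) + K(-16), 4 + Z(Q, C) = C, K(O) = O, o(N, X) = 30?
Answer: 103079/507510 ≈ 0.20311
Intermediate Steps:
Z(Q, C) = -4 + C
y = -333886 (y = 359*(-930) - 16 = -333870 - 16 = -333886)
(y + (963 - 806)²)/(Z(o(-45, -40), -65) - 1522461) = (-333886 + (963 - 806)²)/((-4 - 65) - 1522461) = (-333886 + 157²)/(-69 - 1522461) = (-333886 + 24649)/(-1522530) = -309237*(-1/1522530) = 103079/507510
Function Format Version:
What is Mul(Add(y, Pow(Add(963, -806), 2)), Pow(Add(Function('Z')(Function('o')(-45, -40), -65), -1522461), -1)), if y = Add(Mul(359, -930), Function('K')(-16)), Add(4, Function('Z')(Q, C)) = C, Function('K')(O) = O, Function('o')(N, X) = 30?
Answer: Rational(103079, 507510) ≈ 0.20311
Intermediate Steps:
Function('Z')(Q, C) = Add(-4, C)
y = -333886 (y = Add(Mul(359, -930), -16) = Add(-333870, -16) = -333886)
Mul(Add(y, Pow(Add(963, -806), 2)), Pow(Add(Function('Z')(Function('o')(-45, -40), -65), -1522461), -1)) = Mul(Add(-333886, Pow(Add(963, -806), 2)), Pow(Add(Add(-4, -65), -1522461), -1)) = Mul(Add(-333886, Pow(157, 2)), Pow(Add(-69, -1522461), -1)) = Mul(Add(-333886, 24649), Pow(-1522530, -1)) = Mul(-309237, Rational(-1, 1522530)) = Rational(103079, 507510)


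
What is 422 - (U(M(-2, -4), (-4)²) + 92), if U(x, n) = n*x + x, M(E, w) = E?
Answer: 364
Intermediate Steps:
U(x, n) = x + n*x
422 - (U(M(-2, -4), (-4)²) + 92) = 422 - (-2*(1 + (-4)²) + 92) = 422 - (-2*(1 + 16) + 92) = 422 - (-2*17 + 92) = 422 - (-34 + 92) = 422 - 1*58 = 422 - 58 = 364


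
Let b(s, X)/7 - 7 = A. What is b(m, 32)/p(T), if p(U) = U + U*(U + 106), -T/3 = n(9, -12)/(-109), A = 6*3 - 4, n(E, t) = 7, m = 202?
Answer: 83167/11684 ≈ 7.1180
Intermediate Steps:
A = 14 (A = 18 - 4 = 14)
b(s, X) = 147 (b(s, X) = 49 + 7*14 = 49 + 98 = 147)
T = 21/109 (T = -21/(-109) = -21*(-1)/109 = -3*(-7/109) = 21/109 ≈ 0.19266)
p(U) = U + U*(106 + U)
b(m, 32)/p(T) = 147/((21*(107 + 21/109)/109)) = 147/(((21/109)*(11684/109))) = 147/(245364/11881) = 147*(11881/245364) = 83167/11684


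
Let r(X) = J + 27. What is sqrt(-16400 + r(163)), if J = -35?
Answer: 2*I*sqrt(4102) ≈ 128.09*I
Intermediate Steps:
r(X) = -8 (r(X) = -35 + 27 = -8)
sqrt(-16400 + r(163)) = sqrt(-16400 - 8) = sqrt(-16408) = 2*I*sqrt(4102)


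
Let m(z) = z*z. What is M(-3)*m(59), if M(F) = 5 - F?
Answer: 27848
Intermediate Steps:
m(z) = z²
M(-3)*m(59) = (5 - 1*(-3))*59² = (5 + 3)*3481 = 8*3481 = 27848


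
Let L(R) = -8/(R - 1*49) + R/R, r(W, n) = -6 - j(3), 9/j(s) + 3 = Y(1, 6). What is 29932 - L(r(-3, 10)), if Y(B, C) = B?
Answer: 3023015/101 ≈ 29931.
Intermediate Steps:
j(s) = -9/2 (j(s) = 9/(-3 + 1) = 9/(-2) = 9*(-½) = -9/2)
r(W, n) = -3/2 (r(W, n) = -6 - 1*(-9/2) = -6 + 9/2 = -3/2)
L(R) = 1 - 8/(-49 + R) (L(R) = -8/(R - 49) + 1 = -8/(-49 + R) + 1 = 1 - 8/(-49 + R))
29932 - L(r(-3, 10)) = 29932 - (-57 - 3/2)/(-49 - 3/2) = 29932 - (-117)/((-101/2)*2) = 29932 - (-2)*(-117)/(101*2) = 29932 - 1*117/101 = 29932 - 117/101 = 3023015/101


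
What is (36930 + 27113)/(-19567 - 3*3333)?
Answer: -64043/29566 ≈ -2.1661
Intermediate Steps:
(36930 + 27113)/(-19567 - 3*3333) = 64043/(-19567 - 9999) = 64043/(-29566) = 64043*(-1/29566) = -64043/29566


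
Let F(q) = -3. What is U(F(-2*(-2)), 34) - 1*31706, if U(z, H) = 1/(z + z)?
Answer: -190237/6 ≈ -31706.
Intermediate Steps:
U(z, H) = 1/(2*z)
U(F(-2*(-2)), 34) - 1*31706 = (½)/(-3) - 1*31706 = (½)*(-⅓) - 31706 = -⅙ - 31706 = -190237/6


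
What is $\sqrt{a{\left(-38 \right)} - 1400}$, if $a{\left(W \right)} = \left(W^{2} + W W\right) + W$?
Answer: $5 \sqrt{58} \approx 38.079$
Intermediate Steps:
$a{\left(W \right)} = W + 2 W^{2}$ ($a{\left(W \right)} = \left(W^{2} + W^{2}\right) + W = 2 W^{2} + W = W + 2 W^{2}$)
$\sqrt{a{\left(-38 \right)} - 1400} = \sqrt{- 38 \left(1 + 2 \left(-38\right)\right) - 1400} = \sqrt{- 38 \left(1 - 76\right) - 1400} = \sqrt{\left(-38\right) \left(-75\right) - 1400} = \sqrt{2850 - 1400} = \sqrt{1450} = 5 \sqrt{58}$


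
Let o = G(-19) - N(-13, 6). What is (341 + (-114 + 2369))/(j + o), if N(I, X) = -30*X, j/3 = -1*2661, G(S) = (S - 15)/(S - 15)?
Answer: -1298/3901 ≈ -0.33274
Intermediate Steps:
G(S) = 1 (G(S) = (-15 + S)/(-15 + S) = 1)
j = -7983 (j = 3*(-1*2661) = 3*(-2661) = -7983)
o = 181 (o = 1 - (-30)*6 = 1 - 1*(-180) = 1 + 180 = 181)
(341 + (-114 + 2369))/(j + o) = (341 + (-114 + 2369))/(-7983 + 181) = (341 + 2255)/(-7802) = 2596*(-1/7802) = -1298/3901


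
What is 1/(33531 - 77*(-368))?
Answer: 1/61867 ≈ 1.6164e-5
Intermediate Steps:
1/(33531 - 77*(-368)) = 1/(33531 + 28336) = 1/61867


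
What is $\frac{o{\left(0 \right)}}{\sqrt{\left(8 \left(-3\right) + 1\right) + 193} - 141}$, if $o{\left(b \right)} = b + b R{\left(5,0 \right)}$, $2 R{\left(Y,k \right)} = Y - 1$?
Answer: $0$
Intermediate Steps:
$R{\left(Y,k \right)} = - \frac{1}{2} + \frac{Y}{2}$ ($R{\left(Y,k \right)} = \frac{Y - 1}{2} = \frac{-1 + Y}{2} = - \frac{1}{2} + \frac{Y}{2}$)
$o{\left(b \right)} = 3 b$ ($o{\left(b \right)} = b + b \left(- \frac{1}{2} + \frac{1}{2} \cdot 5\right) = b + b \left(- \frac{1}{2} + \frac{5}{2}\right) = b + b 2 = b + 2 b = 3 b$)
$\frac{o{\left(0 \right)}}{\sqrt{\left(8 \left(-3\right) + 1\right) + 193} - 141} = \frac{3 \cdot 0}{\sqrt{\left(8 \left(-3\right) + 1\right) + 193} - 141} = \frac{1}{\sqrt{\left(-24 + 1\right) + 193} - 141} \cdot 0 = \frac{1}{\sqrt{-23 + 193} - 141} \cdot 0 = \frac{1}{\sqrt{170} - 141} \cdot 0 = \frac{1}{-141 + \sqrt{170}} \cdot 0 = 0$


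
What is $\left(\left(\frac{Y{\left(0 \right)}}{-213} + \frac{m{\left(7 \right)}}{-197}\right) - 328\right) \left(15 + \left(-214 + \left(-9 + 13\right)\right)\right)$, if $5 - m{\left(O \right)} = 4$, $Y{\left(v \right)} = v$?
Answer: $\frac{12600315}{197} \approx 63961.0$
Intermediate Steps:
$m{\left(O \right)} = 1$ ($m{\left(O \right)} = 5 - 4 = 1$)
$\left(\left(\frac{Y{\left(0 \right)}}{-213} + \frac{m{\left(7 \right)}}{-197}\right) - 328\right) \left(15 + \left(-214 + \left(-9 + 13\right)\right)\right) = \left(\left(\frac{0}{-213} + 1 \frac{1}{-197}\right) - 328\right) \left(15 + \left(-214 + \left(-9 + 13\right)\right)\right) = \left(\left(0 \left(- \frac{1}{213}\right) + 1 \left(- \frac{1}{197}\right)\right) - 328\right) \left(15 + \left(-214 + 4\right)\right) = \left(\left(0 - \frac{1}{197}\right) - 328\right) \left(15 - 210\right) = \left(- \frac{1}{197} - 328\right) \left(-195\right) = \left(- \frac{64617}{197}\right) \left(-195\right) = \frac{12600315}{197}$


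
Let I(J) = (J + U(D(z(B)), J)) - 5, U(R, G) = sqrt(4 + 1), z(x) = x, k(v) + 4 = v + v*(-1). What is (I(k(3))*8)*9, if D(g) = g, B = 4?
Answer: -648 + 72*sqrt(5) ≈ -487.00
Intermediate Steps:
k(v) = -4 (k(v) = -4 + (v + v*(-1)) = -4 + (v - v) = -4 + 0 = -4)
U(R, G) = sqrt(5)
I(J) = -5 + J + sqrt(5) (I(J) = (J + sqrt(5)) - 5 = -5 + J + sqrt(5))
(I(k(3))*8)*9 = ((-5 - 4 + sqrt(5))*8)*9 = ((-9 + sqrt(5))*8)*9 = (-72 + 8*sqrt(5))*9 = -648 + 72*sqrt(5)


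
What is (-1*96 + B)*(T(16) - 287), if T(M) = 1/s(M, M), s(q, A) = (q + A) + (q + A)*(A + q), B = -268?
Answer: 27579461/264 ≈ 1.0447e+5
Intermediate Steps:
s(q, A) = A + q + (A + q)² (s(q, A) = (A + q) + (A + q)*(A + q) = (A + q) + (A + q)² = A + q + (A + q)²)
T(M) = 1/(2*M + 4*M²) (T(M) = 1/(M + M + (M + M)²) = 1/(M + M + (2*M)²) = 1/(M + M + 4*M²) = 1/(2*M + 4*M²))
(-1*96 + B)*(T(16) - 287) = (-1*96 - 268)*((½)/(16*(1 + 2*16)) - 287) = (-96 - 268)*((½)*(1/16)/(1 + 32) - 287) = -364*((½)*(1/16)/33 - 287) = -364*((½)*(1/16)*(1/33) - 287) = -364*(1/1056 - 287) = -364*(-303071/1056) = 27579461/264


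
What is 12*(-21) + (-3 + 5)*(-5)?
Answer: -262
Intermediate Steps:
12*(-21) + (-3 + 5)*(-5) = -252 + 2*(-5) = -252 - 10 = -262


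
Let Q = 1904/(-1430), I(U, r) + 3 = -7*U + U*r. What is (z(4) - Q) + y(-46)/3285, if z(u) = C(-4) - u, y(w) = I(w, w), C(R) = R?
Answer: -2784371/469755 ≈ -5.9273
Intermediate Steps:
I(U, r) = -3 - 7*U + U*r (I(U, r) = -3 + (-7*U + U*r) = -3 - 7*U + U*r)
y(w) = -3 + w² - 7*w (y(w) = -3 - 7*w + w*w = -3 - 7*w + w² = -3 + w² - 7*w)
Q = -952/715 (Q = 1904*(-1/1430) = -952/715 ≈ -1.3315)
z(u) = -4 - u
(z(4) - Q) + y(-46)/3285 = ((-4 - 1*4) - 1*(-952/715)) + (-3 + (-46)² - 7*(-46))/3285 = ((-4 - 4) + 952/715) + (-3 + 2116 + 322)*(1/3285) = (-8 + 952/715) + 2435*(1/3285) = -4768/715 + 487/657 = -2784371/469755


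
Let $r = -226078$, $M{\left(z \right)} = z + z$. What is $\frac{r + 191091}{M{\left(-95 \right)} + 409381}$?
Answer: $- \frac{34987}{409191} \approx -0.085503$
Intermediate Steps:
$M{\left(z \right)} = 2 z$
$\frac{r + 191091}{M{\left(-95 \right)} + 409381} = \frac{-226078 + 191091}{2 \left(-95\right) + 409381} = - \frac{34987}{-190 + 409381} = - \frac{34987}{409191}$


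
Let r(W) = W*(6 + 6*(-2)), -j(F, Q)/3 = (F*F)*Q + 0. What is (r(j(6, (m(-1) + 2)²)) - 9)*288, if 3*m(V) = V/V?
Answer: 1013472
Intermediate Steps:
m(V) = ⅓ (m(V) = (V/V)/3 = (⅓)*1 = ⅓)
j(F, Q) = -3*Q*F² (j(F, Q) = -3*((F*F)*Q + 0) = -3*(F²*Q + 0) = -3*(Q*F² + 0) = -3*Q*F²)
r(W) = -6*W (r(W) = W*(6 - 12) = W*(-6) = -6*W)
(r(j(6, (m(-1) + 2)²)) - 9)*288 = (-(-18)*(⅓ + 2)²*6² - 9)*288 = (-(-18)*(7/3)²*36 - 9)*288 = (-(-18)*49*36/9 - 9)*288 = (-6*(-588) - 9)*288 = (3528 - 9)*288 = 3519*288 = 1013472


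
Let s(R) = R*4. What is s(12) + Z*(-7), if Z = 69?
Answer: -435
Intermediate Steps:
s(R) = 4*R
s(12) + Z*(-7) = 4*12 + 69*(-7) = 48 - 483 = -435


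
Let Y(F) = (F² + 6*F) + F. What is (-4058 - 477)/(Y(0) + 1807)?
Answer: -4535/1807 ≈ -2.5097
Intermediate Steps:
Y(F) = F² + 7*F
(-4058 - 477)/(Y(0) + 1807) = (-4058 - 477)/(0*(7 + 0) + 1807) = -4535/(0*7 + 1807) = -4535/(0 + 1807) = -4535/1807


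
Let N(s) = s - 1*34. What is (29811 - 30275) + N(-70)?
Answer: -568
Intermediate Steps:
N(s) = -34 + s (N(s) = s - 34 = -34 + s)
(29811 - 30275) + N(-70) = (29811 - 30275) + (-34 - 70) = -464 - 104 = -568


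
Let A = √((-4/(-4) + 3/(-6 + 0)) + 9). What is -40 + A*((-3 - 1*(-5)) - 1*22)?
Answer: -40 - 10*√38 ≈ -101.64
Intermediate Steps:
A = √38/2 (A = √((-4*(-¼) + 3/(-6)) + 9) = √((1 + 3*(-⅙)) + 9) = √((1 - ½) + 9) = √(½ + 9) = √(19/2) = √38/2 ≈ 3.0822)
-40 + A*((-3 - 1*(-5)) - 1*22) = -40 + (√38/2)*((-3 - 1*(-5)) - 1*22) = -40 + (√38/2)*((-3 + 5) - 22) = -40 + (√38/2)*(2 - 22) = -40 + (√38/2)*(-20) = -40 - 10*√38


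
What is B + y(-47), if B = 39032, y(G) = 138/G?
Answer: 1834366/47 ≈ 39029.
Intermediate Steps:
B + y(-47) = 39032 + 138/(-47) = 39032 + 138*(-1/47) = 39032 - 138/47 = 1834366/47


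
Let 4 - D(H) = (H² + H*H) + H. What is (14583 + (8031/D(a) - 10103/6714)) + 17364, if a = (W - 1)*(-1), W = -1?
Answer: 102747683/3357 ≈ 30607.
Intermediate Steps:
a = 2 (a = (-1 - 1)*(-1) = -2*(-1) = 2)
D(H) = 4 - H - 2*H² (D(H) = 4 - ((H² + H*H) + H) = 4 - ((H² + H²) + H) = 4 - (2*H² + H) = 4 - (H + 2*H²) = 4 + (-H - 2*H²) = 4 - H - 2*H²)
(14583 + (8031/D(a) - 10103/6714)) + 17364 = (14583 + (8031/(4 - 1*2 - 2*2²) - 10103/6714)) + 17364 = (14583 + (8031/(4 - 2 - 2*4) - 10103*1/6714)) + 17364 = (14583 + (8031/(4 - 2 - 8) - 10103/6714)) + 17364 = (14583 + (8031/(-6) - 10103/6714)) + 17364 = (14583 + (8031*(-⅙) - 10103/6714)) + 17364 = (14583 + (-2677/2 - 10103/6714)) + 17364 = (14583 - 4498396/3357) + 17364 = 44456735/3357 + 17364 = 102747683/3357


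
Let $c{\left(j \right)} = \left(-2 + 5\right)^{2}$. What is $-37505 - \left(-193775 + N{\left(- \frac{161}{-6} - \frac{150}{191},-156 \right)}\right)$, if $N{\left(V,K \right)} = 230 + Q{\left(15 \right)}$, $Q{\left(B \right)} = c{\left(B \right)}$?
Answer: $156031$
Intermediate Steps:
$c{\left(j \right)} = 9$ ($c{\left(j \right)} = 3^{2} = 9$)
$Q{\left(B \right)} = 9$
$N{\left(V,K \right)} = 239$ ($N{\left(V,K \right)} = 230 + 9 = 239$)
$-37505 - \left(-193775 + N{\left(- \frac{161}{-6} - \frac{150}{191},-156 \right)}\right) = -37505 + \left(193775 - 239\right) = -37505 + 193536 = 156031$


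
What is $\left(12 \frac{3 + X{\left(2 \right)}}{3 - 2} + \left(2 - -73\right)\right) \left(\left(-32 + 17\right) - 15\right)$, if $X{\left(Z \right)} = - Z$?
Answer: $-2610$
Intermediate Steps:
$\left(12 \frac{3 + X{\left(2 \right)}}{3 - 2} + \left(2 - -73\right)\right) \left(\left(-32 + 17\right) - 15\right) = \left(12 \frac{3 - 2}{3 - 2} + \left(2 - -73\right)\right) \left(\left(-32 + 17\right) - 15\right) = \left(12 \frac{3 - 2}{1} + \left(2 + 73\right)\right) \left(-15 - 15\right) = \left(12 \cdot 1 \cdot 1 + 75\right) \left(-30\right) = \left(12 \cdot 1 + 75\right) \left(-30\right) = \left(12 + 75\right) \left(-30\right) = 87 \left(-30\right) = -2610$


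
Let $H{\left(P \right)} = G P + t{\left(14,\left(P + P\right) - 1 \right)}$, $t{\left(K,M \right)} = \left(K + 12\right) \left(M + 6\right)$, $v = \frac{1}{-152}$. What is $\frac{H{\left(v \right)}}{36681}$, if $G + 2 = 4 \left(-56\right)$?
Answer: $\frac{9967}{2787756} \approx 0.0035753$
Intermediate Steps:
$v = - \frac{1}{152} \approx -0.0065789$
$t{\left(K,M \right)} = \left(6 + M\right) \left(12 + K\right)$ ($t{\left(K,M \right)} = \left(12 + K\right) \left(6 + M\right) = \left(6 + M\right) \left(12 + K\right)$)
$G = -226$ ($G = -2 + 4 \left(-56\right) = -2 - 224 = -226$)
$H{\left(P \right)} = 130 - 174 P$ ($H{\left(P \right)} = - 226 P + \left(72 + 6 \cdot 14 + 12 \left(\left(P + P\right) - 1\right) + 14 \left(\left(P + P\right) - 1\right)\right) = - 226 P + \left(72 + 84 + 12 \left(2 P - 1\right) + 14 \left(2 P - 1\right)\right) = - 226 P + \left(72 + 84 + 12 \left(-1 + 2 P\right) + 14 \left(-1 + 2 P\right)\right) = - 226 P + \left(72 + 84 + \left(-12 + 24 P\right) + \left(-14 + 28 P\right)\right) = - 226 P + \left(130 + 52 P\right) = 130 - 174 P$)
$\frac{H{\left(v \right)}}{36681} = \frac{130 - - \frac{87}{76}}{36681} = \left(130 + \frac{87}{76}\right) \frac{1}{36681} = \frac{9967}{76} \cdot \frac{1}{36681} = \frac{9967}{2787756}$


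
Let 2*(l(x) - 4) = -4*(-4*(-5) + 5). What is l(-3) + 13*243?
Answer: 3113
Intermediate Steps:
l(x) = -46 (l(x) = 4 + (-4*(-4*(-5) + 5))/2 = 4 + (-4*(20 + 5))/2 = 4 + (-4*25)/2 = 4 + (1/2)*(-100) = 4 - 50 = -46)
l(-3) + 13*243 = -46 + 13*243 = -46 + 3159 = 3113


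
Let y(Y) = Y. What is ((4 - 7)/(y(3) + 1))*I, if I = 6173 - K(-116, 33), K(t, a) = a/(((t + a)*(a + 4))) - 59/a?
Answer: -625772617/135124 ≈ -4631.1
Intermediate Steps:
K(t, a) = -59/a + a/((4 + a)*(a + t)) (K(t, a) = a/(((a + t)*(4 + a))) - 59/a = a/(((4 + a)*(a + t))) - 59/a = a*(1/((4 + a)*(a + t))) - 59/a = a/((4 + a)*(a + t)) - 59/a = -59/a + a/((4 + a)*(a + t)))
I = 625772617/101343 (I = 6173 - (-236*33 - 236*(-116) - 58*33² - 59*33*(-116))/(33*(33² + 4*33 + 4*(-116) + 33*(-116))) = 6173 - (-7788 + 27376 - 58*1089 + 225852)/(33*(1089 + 132 - 464 - 3828)) = 6173 - (-7788 + 27376 - 63162 + 225852)/(33*(-3071)) = 6173 - (-1)*182278/(33*3071) = 6173 - 1*(-182278/101343) = 6173 + 182278/101343 = 625772617/101343 ≈ 6174.8)
((4 - 7)/(y(3) + 1))*I = ((4 - 7)/(3 + 1))*(625772617/101343) = -3/4*(625772617/101343) = -3*¼*(625772617/101343) = -¾*625772617/101343 = -625772617/135124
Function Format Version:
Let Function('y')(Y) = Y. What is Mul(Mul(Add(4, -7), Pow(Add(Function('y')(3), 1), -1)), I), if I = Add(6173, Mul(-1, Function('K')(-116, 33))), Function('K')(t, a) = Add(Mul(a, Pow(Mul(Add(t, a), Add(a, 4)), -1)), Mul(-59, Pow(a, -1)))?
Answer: Rational(-625772617, 135124) ≈ -4631.1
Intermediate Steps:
Function('K')(t, a) = Add(Mul(-59, Pow(a, -1)), Mul(a, Pow(Add(4, a), -1), Pow(Add(a, t), -1))) (Function('K')(t, a) = Add(Mul(a, Pow(Mul(Add(a, t), Add(4, a)), -1)), Mul(-59, Pow(a, -1))) = Add(Mul(a, Pow(Mul(Add(4, a), Add(a, t)), -1)), Mul(-59, Pow(a, -1))) = Add(Mul(a, Mul(Pow(Add(4, a), -1), Pow(Add(a, t), -1))), Mul(-59, Pow(a, -1))) = Add(Mul(a, Pow(Add(4, a), -1), Pow(Add(a, t), -1)), Mul(-59, Pow(a, -1))) = Add(Mul(-59, Pow(a, -1)), Mul(a, Pow(Add(4, a), -1), Pow(Add(a, t), -1))))
I = Rational(625772617, 101343) (I = Add(6173, Mul(-1, Mul(Pow(33, -1), Pow(Add(Pow(33, 2), Mul(4, 33), Mul(4, -116), Mul(33, -116)), -1), Add(Mul(-236, 33), Mul(-236, -116), Mul(-58, Pow(33, 2)), Mul(-59, 33, -116))))) = Add(6173, Mul(-1, Mul(Rational(1, 33), Pow(Add(1089, 132, -464, -3828), -1), Add(-7788, 27376, Mul(-58, 1089), 225852)))) = Add(6173, Mul(-1, Mul(Rational(1, 33), Pow(-3071, -1), Add(-7788, 27376, -63162, 225852)))) = Add(6173, Mul(-1, Mul(Rational(1, 33), Rational(-1, 3071), 182278))) = Add(6173, Mul(-1, Rational(-182278, 101343))) = Add(6173, Rational(182278, 101343)) = Rational(625772617, 101343) ≈ 6174.8)
Mul(Mul(Add(4, -7), Pow(Add(Function('y')(3), 1), -1)), I) = Mul(Mul(Add(4, -7), Pow(Add(3, 1), -1)), Rational(625772617, 101343)) = Mul(Mul(-3, Pow(4, -1)), Rational(625772617, 101343)) = Mul(Mul(-3, Rational(1, 4)), Rational(625772617, 101343)) = Mul(Rational(-3, 4), Rational(625772617, 101343)) = Rational(-625772617, 135124)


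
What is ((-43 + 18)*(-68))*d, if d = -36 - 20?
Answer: -95200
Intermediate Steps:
d = -56
((-43 + 18)*(-68))*d = ((-43 + 18)*(-68))*(-56) = -25*(-68)*(-56) = 1700*(-56) = -95200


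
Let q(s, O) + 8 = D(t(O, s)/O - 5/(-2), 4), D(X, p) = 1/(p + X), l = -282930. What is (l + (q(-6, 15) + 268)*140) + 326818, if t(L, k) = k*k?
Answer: 7147032/89 ≈ 80304.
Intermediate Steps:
t(L, k) = k²
D(X, p) = 1/(X + p)
q(s, O) = -8 + 1/(13/2 + s²/O) (q(s, O) = -8 + 1/((s²/O - 5/(-2)) + 4) = -8 + 1/((s²/O - 5*(-½)) + 4) = -8 + 1/((s²/O + 5/2) + 4) = -8 + 1/((5/2 + s²/O) + 4) = -8 + 1/(13/2 + s²/O))
(l + (q(-6, 15) + 268)*140) + 326818 = (-282930 + (2*(-51*15 - 8*(-6)²)/(2*(-6)² + 13*15) + 268)*140) + 326818 = (-282930 + (2*(-765 - 8*36)/(2*36 + 195) + 268)*140) + 326818 = (-282930 + (2*(-765 - 288)/(72 + 195) + 268)*140) + 326818 = (-282930 + (2*(-1053)/267 + 268)*140) + 326818 = (-282930 + (2*(1/267)*(-1053) + 268)*140) + 326818 = (-282930 + (-702/89 + 268)*140) + 326818 = (-282930 + (23150/89)*140) + 326818 = (-282930 + 3241000/89) + 326818 = -21939770/89 + 326818 = 7147032/89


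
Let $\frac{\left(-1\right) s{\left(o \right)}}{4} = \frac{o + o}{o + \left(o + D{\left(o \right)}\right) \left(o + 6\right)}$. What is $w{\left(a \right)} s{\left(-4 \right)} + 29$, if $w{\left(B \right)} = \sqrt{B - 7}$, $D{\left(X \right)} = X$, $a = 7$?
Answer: $29$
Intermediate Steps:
$w{\left(B \right)} = \sqrt{-7 + B}$
$s{\left(o \right)} = - \frac{8 o}{o + 2 o \left(6 + o\right)}$ ($s{\left(o \right)} = - 4 \frac{o + o}{o + \left(o + o\right) \left(o + 6\right)} = - 4 \frac{2 o}{o + 2 o \left(6 + o\right)} = - \frac{8 o}{o + 2 o \left(6 + o\right)}$)
$w{\left(a \right)} s{\left(-4 \right)} + 29 = \sqrt{-7 + 7} \left(- \frac{8}{13 + 2 \left(-4\right)}\right) + 29 = \sqrt{0} \left(- \frac{8}{13 - 8}\right) + 29 = 0 \left(- \frac{8}{5}\right) + 29 = 0 + 29 = 29$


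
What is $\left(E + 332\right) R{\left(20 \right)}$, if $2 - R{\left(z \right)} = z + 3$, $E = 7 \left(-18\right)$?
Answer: $-4326$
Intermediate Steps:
$E = -126$
$R{\left(z \right)} = -1 - z$ ($R{\left(z \right)} = 2 - \left(z + 3\right) = 2 - \left(3 + z\right) = -1 - z$)
$\left(E + 332\right) R{\left(20 \right)} = \left(-126 + 332\right) \left(-1 - 20\right) = 206 \left(-1 - 20\right) = 206 \left(-21\right) = -4326$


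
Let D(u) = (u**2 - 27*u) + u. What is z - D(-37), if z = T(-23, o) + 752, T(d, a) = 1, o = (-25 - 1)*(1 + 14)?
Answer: -1578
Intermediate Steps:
o = -390 (o = -26*15 = -390)
D(u) = u**2 - 26*u
z = 753 (z = 1 + 752 = 753)
z - D(-37) = 753 - (-37)*(-26 - 37) = 753 - (-37)*(-63) = 753 - 1*2331 = 753 - 2331 = -1578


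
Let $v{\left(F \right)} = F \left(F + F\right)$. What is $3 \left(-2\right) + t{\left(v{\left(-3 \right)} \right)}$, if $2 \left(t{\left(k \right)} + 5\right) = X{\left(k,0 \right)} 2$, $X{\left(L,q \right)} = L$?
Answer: $7$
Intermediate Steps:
$v{\left(F \right)} = 2 F^{2}$ ($v{\left(F \right)} = F 2 F = 2 F^{2}$)
$t{\left(k \right)} = -5 + k$ ($t{\left(k \right)} = -5 + \frac{k 2}{2} = -5 + \frac{2 k}{2} = -5 + k$)
$3 \left(-2\right) + t{\left(v{\left(-3 \right)} \right)} = 3 \left(-2\right) - \left(5 - 2 \left(-3\right)^{2}\right) = -6 + \left(-5 + 2 \cdot 9\right) = -6 + \left(-5 + 18\right) = -6 + 13 = 7$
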